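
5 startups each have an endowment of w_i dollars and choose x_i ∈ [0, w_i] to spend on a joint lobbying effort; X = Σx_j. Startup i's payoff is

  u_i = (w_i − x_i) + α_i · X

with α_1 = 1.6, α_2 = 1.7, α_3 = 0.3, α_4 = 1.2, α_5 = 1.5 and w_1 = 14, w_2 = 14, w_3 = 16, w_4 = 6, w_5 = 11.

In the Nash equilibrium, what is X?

45

∂u_i/∂x_i = α_i − 1, so startup i contributes w_i if α_i > 1, else 0.
α_i > 1 for i ∈ {1, 2, 4, 5}; NE contributions (14, 14, 0, 6, 11), X = 45.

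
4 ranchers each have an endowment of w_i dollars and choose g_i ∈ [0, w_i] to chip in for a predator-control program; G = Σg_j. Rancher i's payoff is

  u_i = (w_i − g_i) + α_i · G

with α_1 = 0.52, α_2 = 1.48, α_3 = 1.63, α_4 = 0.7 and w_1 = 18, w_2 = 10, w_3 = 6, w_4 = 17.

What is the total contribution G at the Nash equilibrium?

∂u_i/∂g_i = α_i − 1, so rancher i contributes w_i if α_i > 1, else 0.
α_i > 1 for i ∈ {2, 3}; NE contributions (0, 10, 6, 0), G = 16.

16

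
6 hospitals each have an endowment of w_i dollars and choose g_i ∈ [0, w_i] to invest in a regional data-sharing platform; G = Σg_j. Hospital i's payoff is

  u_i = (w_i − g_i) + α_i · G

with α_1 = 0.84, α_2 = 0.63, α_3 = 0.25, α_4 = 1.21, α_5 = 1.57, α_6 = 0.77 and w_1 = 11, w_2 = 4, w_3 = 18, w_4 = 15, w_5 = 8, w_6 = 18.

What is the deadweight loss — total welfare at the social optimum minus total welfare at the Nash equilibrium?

∂u_i/∂g_i = α_i − 1, so hospital i contributes w_i if α_i > 1, else 0.
α_i > 1 for i ∈ {4, 5}; NE contributions (0, 0, 0, 15, 8, 0), G = 23.
W^NE = Σw_i − G^NE + (Σα_i)·G^NE = 74 + 4.27·23 = 172.21.
Planner: ∂(Σu_j)/∂g_i = Σα_j − 1 = 4.27 > 0, so everyone contributes w_i; G^SO = 74, W^SO = 74 + 4.27·74 = 389.98.
Deadweight loss = 217.77.

217.77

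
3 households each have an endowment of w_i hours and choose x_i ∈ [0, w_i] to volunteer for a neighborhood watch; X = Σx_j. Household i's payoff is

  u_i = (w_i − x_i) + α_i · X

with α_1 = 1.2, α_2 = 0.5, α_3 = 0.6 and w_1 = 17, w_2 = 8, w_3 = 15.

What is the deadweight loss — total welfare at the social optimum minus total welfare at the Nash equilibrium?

29.9

∂u_i/∂x_i = α_i − 1, so household i contributes w_i if α_i > 1, else 0.
α_i > 1 for i ∈ {1}; NE contributions (17, 0, 0), X = 17.
W^NE = Σw_i − X^NE + (Σα_i)·X^NE = 40 + 1.3·17 = 62.1.
Planner: ∂(Σu_j)/∂x_i = Σα_j − 1 = 1.3 > 0, so everyone contributes w_i; X^SO = 40, W^SO = 40 + 1.3·40 = 92.
Deadweight loss = 29.9.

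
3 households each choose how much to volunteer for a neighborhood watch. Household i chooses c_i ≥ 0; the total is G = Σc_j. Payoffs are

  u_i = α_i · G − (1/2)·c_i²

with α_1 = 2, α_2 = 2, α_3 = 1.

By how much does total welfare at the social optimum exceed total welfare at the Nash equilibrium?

Household i's FOC: ∂u_i/∂c_i = α_i − c_i = 0, so c_i* = α_i.
NE contributions = (2, 2, 1); G = 5.
W^NE = (Σα)·G − ½Σα_i² = 5² − ½·9 = 20.5.
Planner sets c_i = Σα_j = 5 for every i, so G^SO = 3·5 = 15.
W^SO = (Σα)·G^SO − ½·3·(Σα)² = (3/2)·5² = 37.5.
Deadweight loss = W^SO − W^NE = 17.

17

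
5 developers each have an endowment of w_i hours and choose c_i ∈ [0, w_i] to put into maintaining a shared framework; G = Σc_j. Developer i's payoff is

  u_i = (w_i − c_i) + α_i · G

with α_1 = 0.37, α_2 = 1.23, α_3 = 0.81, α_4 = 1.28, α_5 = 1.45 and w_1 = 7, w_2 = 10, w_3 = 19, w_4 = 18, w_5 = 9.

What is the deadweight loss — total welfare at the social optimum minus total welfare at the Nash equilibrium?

∂u_i/∂c_i = α_i − 1, so developer i contributes w_i if α_i > 1, else 0.
α_i > 1 for i ∈ {2, 4, 5}; NE contributions (0, 10, 0, 18, 9), G = 37.
W^NE = Σw_i − G^NE + (Σα_i)·G^NE = 63 + 4.14·37 = 216.18.
Planner: ∂(Σu_j)/∂c_i = Σα_j − 1 = 4.14 > 0, so everyone contributes w_i; G^SO = 63, W^SO = 63 + 4.14·63 = 323.82.
Deadweight loss = 107.64.

107.64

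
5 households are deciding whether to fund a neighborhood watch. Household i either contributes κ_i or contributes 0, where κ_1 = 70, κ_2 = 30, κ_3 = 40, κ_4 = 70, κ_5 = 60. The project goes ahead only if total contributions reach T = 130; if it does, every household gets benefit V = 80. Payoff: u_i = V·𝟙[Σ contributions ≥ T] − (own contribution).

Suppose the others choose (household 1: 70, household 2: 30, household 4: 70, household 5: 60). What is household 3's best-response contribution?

Others' total = 230 ≥ 130; contributing adds cost 40 for no extra benefit.
Best response: 0.

0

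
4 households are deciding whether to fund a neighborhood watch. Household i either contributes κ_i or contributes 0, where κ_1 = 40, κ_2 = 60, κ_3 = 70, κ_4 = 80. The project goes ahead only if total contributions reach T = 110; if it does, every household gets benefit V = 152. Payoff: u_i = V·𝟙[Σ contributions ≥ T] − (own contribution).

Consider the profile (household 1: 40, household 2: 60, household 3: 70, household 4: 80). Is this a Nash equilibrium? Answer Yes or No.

Total = 250 ≥ 110: provided.
Household 1 (pledges 40, payoff 112): dropping to 0 → total 210, payoff 152. Profitable deviation.

No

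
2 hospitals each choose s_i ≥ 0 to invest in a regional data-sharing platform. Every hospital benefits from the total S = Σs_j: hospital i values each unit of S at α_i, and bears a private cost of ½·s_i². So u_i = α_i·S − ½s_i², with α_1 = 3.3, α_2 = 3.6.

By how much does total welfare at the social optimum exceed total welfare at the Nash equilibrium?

11.925

Hospital i's FOC: ∂u_i/∂s_i = α_i − s_i = 0, so s_i* = α_i.
NE contributions = (3.3, 3.6); S = 6.9.
W^NE = (Σα)·S − ½Σα_i² = 6.9² − ½·23.85 = 35.685.
Planner sets s_i = Σα_j = 6.9 for every i, so S^SO = 2·6.9 = 13.8.
W^SO = (Σα)·S^SO − ½·2·(Σα)² = (2/2)·6.9² = 47.61.
Deadweight loss = W^SO − W^NE = 11.925.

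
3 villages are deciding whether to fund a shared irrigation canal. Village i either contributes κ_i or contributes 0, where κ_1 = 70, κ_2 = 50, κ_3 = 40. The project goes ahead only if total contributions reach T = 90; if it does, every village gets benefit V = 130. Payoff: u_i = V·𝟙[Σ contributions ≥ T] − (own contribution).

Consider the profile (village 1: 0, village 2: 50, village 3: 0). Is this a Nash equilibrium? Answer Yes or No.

Total = 50 < 90: not provided.
Village 1 (pledges 0, payoff 0): pledging 70 → total 120, payoff 60. Profitable deviation.

No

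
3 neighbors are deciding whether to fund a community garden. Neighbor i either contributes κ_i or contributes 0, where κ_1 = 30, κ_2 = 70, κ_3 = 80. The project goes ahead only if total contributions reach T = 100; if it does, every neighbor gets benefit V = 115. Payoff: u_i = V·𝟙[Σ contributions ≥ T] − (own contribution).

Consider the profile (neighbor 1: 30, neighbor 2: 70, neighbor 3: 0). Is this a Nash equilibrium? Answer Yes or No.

Total = 100 ≥ 100: provided.
Neighbor 1 (pledges 30, payoff 85): dropping to 0 → total 70, payoff 0. No gain.
Neighbor 2 (pledges 70, payoff 45): dropping to 0 → total 30, payoff 0. No gain.
Neighbor 3 (pledges 0, payoff 115): pledging 80 → total 180, payoff 35. No gain.

Yes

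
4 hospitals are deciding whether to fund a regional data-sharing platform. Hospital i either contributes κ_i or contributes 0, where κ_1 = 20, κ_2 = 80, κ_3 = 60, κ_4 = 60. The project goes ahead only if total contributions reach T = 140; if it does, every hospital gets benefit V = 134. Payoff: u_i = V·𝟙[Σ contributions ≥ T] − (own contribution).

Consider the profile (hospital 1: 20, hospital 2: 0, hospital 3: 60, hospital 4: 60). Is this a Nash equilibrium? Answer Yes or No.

Yes

Total = 140 ≥ 140: provided.
Hospital 1 (pledges 20, payoff 114): dropping to 0 → total 120, payoff 0. No gain.
Hospital 2 (pledges 0, payoff 134): pledging 80 → total 220, payoff 54. No gain.
Hospital 3 (pledges 60, payoff 74): dropping to 0 → total 80, payoff 0. No gain.
Hospital 4 (pledges 60, payoff 74): dropping to 0 → total 80, payoff 0. No gain.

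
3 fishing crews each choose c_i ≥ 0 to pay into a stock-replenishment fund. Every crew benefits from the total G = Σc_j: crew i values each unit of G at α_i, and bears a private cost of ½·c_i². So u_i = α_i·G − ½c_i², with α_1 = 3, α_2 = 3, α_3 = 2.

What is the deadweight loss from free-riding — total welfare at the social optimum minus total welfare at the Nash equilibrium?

Crew i's FOC: ∂u_i/∂c_i = α_i − c_i = 0, so c_i* = α_i.
NE contributions = (3, 3, 2); G = 8.
W^NE = (Σα)·G − ½Σα_i² = 8² − ½·22 = 53.
Planner sets c_i = Σα_j = 8 for every i, so G^SO = 3·8 = 24.
W^SO = (Σα)·G^SO − ½·3·(Σα)² = (3/2)·8² = 96.
Deadweight loss = W^SO − W^NE = 43.

43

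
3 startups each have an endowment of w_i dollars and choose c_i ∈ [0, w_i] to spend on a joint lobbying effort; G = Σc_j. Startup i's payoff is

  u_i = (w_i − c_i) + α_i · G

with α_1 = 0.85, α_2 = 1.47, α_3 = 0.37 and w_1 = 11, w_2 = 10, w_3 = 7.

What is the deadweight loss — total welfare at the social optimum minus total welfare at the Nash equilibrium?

30.42

∂u_i/∂c_i = α_i − 1, so startup i contributes w_i if α_i > 1, else 0.
α_i > 1 for i ∈ {2}; NE contributions (0, 10, 0), G = 10.
W^NE = Σw_i − G^NE + (Σα_i)·G^NE = 28 + 1.69·10 = 44.9.
Planner: ∂(Σu_j)/∂c_i = Σα_j − 1 = 1.69 > 0, so everyone contributes w_i; G^SO = 28, W^SO = 28 + 1.69·28 = 75.32.
Deadweight loss = 30.42.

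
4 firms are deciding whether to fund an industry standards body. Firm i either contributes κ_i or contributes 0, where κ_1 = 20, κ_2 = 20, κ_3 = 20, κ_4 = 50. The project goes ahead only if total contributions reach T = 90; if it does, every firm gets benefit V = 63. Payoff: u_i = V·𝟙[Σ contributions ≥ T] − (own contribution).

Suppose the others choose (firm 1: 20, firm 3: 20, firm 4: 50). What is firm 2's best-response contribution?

0

Others' total = 90 ≥ 90; contributing adds cost 20 for no extra benefit.
Best response: 0.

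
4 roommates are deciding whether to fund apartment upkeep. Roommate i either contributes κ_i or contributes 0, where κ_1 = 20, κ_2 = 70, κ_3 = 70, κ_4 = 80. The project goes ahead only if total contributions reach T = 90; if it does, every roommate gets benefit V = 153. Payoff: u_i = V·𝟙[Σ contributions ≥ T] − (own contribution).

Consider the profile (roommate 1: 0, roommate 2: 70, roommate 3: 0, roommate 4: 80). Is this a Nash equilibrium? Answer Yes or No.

Yes

Total = 150 ≥ 90: provided.
Roommate 1 (pledges 0, payoff 153): pledging 20 → total 170, payoff 133. No gain.
Roommate 2 (pledges 70, payoff 83): dropping to 0 → total 80, payoff 0. No gain.
Roommate 3 (pledges 0, payoff 153): pledging 70 → total 220, payoff 83. No gain.
Roommate 4 (pledges 80, payoff 73): dropping to 0 → total 70, payoff 0. No gain.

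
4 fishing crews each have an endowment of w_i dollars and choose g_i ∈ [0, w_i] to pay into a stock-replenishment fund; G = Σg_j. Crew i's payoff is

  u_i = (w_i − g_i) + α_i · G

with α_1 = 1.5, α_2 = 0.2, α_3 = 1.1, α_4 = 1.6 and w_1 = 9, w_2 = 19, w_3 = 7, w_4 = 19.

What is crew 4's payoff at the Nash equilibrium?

56

∂u_i/∂g_i = α_i − 1, so crew i contributes w_i if α_i > 1, else 0.
α_i > 1 for i ∈ {1, 3, 4}; NE contributions (9, 0, 7, 19), G = 35.
u_4 = (19 − 19) + 1.6·35 = 56.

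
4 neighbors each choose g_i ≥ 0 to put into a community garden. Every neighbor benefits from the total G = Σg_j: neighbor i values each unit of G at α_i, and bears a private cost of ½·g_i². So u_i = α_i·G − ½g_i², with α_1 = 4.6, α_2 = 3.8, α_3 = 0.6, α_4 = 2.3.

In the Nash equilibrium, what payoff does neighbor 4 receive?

Neighbor i's FOC: ∂u_i/∂g_i = α_i − g_i = 0, so g_i* = α_i.
NE contributions = (4.6, 3.8, 0.6, 2.3); G = 11.3.
u_4 = α_4·G − ½·(g_4)² = 2.3·11.3 − ½·2.3² = 23.345.

23.345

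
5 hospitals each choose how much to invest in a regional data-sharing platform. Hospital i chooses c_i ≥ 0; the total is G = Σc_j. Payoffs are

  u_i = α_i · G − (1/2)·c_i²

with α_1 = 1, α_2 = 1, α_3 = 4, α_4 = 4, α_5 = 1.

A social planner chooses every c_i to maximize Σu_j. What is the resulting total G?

Planner FOC: ∂(Σu_j)/∂c_i = (Σα_j) − c_i = 0, so c_i^SO = Σα_j = 11 for every i; G^SO = 55.

55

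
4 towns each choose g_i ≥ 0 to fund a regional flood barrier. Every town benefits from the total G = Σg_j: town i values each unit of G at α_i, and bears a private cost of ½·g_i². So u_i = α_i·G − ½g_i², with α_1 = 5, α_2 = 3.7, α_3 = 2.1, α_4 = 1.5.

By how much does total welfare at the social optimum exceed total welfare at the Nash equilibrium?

Town i's FOC: ∂u_i/∂g_i = α_i − g_i = 0, so g_i* = α_i.
NE contributions = (5, 3.7, 2.1, 1.5); G = 12.3.
W^NE = (Σα)·G − ½Σα_i² = 12.3² − ½·45.35 = 128.615.
Planner sets g_i = Σα_j = 12.3 for every i, so G^SO = 4·12.3 = 49.2.
W^SO = (Σα)·G^SO − ½·4·(Σα)² = (4/2)·12.3² = 302.58.
Deadweight loss = W^SO − W^NE = 173.965.

173.965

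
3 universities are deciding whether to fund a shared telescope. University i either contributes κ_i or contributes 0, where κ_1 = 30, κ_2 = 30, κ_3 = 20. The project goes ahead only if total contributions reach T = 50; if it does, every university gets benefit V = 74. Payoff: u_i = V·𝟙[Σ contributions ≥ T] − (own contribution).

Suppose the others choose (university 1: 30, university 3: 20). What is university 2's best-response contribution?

Others' total = 50 ≥ 50; contributing adds cost 30 for no extra benefit.
Best response: 0.

0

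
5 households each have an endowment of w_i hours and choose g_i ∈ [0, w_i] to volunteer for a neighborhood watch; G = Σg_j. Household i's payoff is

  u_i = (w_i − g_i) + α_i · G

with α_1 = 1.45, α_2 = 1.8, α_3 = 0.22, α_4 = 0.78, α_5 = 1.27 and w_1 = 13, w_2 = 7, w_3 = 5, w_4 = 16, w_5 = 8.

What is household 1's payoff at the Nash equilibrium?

40.6

∂u_i/∂g_i = α_i − 1, so household i contributes w_i if α_i > 1, else 0.
α_i > 1 for i ∈ {1, 2, 5}; NE contributions (13, 7, 0, 0, 8), G = 28.
u_1 = (13 − 13) + 1.45·28 = 40.6.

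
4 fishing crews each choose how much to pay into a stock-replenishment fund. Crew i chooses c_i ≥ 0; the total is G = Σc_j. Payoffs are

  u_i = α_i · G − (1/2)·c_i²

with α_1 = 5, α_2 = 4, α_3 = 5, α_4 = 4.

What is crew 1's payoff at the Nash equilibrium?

77.5

Crew i's FOC: ∂u_i/∂c_i = α_i − c_i = 0, so c_i* = α_i.
NE contributions = (5, 4, 5, 4); G = 18.
u_1 = α_1·G − ½·(c_1)² = 5·18 − ½·5² = 77.5.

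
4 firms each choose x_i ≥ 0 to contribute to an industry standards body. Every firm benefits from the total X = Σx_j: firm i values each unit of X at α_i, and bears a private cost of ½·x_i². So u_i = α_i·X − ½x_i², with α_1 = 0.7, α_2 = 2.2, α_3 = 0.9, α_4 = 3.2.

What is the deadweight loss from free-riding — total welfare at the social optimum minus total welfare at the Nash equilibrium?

Firm i's FOC: ∂u_i/∂x_i = α_i − x_i = 0, so x_i* = α_i.
NE contributions = (0.7, 2.2, 0.9, 3.2); X = 7.
W^NE = (Σα)·X − ½Σα_i² = 7² − ½·16.38 = 40.81.
Planner sets x_i = Σα_j = 7 for every i, so X^SO = 4·7 = 28.
W^SO = (Σα)·X^SO − ½·4·(Σα)² = (4/2)·7² = 98.
Deadweight loss = W^SO − W^NE = 57.19.

57.19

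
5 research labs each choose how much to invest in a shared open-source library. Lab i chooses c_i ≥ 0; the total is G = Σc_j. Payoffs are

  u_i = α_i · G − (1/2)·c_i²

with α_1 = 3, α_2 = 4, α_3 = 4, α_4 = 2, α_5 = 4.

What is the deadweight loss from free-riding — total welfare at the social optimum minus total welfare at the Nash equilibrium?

464

Lab i's FOC: ∂u_i/∂c_i = α_i − c_i = 0, so c_i* = α_i.
NE contributions = (3, 4, 4, 2, 4); G = 17.
W^NE = (Σα)·G − ½Σα_i² = 17² − ½·61 = 258.5.
Planner sets c_i = Σα_j = 17 for every i, so G^SO = 5·17 = 85.
W^SO = (Σα)·G^SO − ½·5·(Σα)² = (5/2)·17² = 722.5.
Deadweight loss = W^SO − W^NE = 464.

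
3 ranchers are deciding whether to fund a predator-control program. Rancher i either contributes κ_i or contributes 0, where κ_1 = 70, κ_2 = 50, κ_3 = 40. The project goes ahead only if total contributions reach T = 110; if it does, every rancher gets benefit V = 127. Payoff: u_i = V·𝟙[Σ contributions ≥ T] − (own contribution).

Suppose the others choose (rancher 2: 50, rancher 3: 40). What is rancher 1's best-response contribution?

70

Others' total = 90. Contributing 70 brings total to 160 ≥ 110: gain V − κ_1 = 57.
Best response: 70.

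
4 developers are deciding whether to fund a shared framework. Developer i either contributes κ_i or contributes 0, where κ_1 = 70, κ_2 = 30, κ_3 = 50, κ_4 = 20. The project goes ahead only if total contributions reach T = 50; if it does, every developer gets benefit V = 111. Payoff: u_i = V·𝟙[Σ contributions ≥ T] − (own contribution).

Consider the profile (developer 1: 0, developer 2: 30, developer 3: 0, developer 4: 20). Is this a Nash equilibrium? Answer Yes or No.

Yes

Total = 50 ≥ 50: provided.
Developer 1 (pledges 0, payoff 111): pledging 70 → total 120, payoff 41. No gain.
Developer 2 (pledges 30, payoff 81): dropping to 0 → total 20, payoff 0. No gain.
Developer 3 (pledges 0, payoff 111): pledging 50 → total 100, payoff 61. No gain.
Developer 4 (pledges 20, payoff 91): dropping to 0 → total 30, payoff 0. No gain.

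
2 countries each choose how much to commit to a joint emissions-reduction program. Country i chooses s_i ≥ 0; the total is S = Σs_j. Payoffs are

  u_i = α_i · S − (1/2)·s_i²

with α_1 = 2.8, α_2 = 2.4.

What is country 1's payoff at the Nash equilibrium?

Country i's FOC: ∂u_i/∂s_i = α_i − s_i = 0, so s_i* = α_i.
NE contributions = (2.8, 2.4); S = 5.2.
u_1 = α_1·S − ½·(s_1)² = 2.8·5.2 − ½·2.8² = 10.64.

10.64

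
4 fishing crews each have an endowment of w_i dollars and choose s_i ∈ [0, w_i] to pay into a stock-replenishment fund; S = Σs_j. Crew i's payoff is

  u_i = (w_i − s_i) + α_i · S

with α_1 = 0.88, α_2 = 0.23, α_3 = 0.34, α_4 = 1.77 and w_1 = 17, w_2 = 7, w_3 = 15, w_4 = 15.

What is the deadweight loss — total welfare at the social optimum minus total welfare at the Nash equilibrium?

∂u_i/∂s_i = α_i − 1, so crew i contributes w_i if α_i > 1, else 0.
α_i > 1 for i ∈ {4}; NE contributions (0, 0, 0, 15), S = 15.
W^NE = Σw_i − S^NE + (Σα_i)·S^NE = 54 + 2.22·15 = 87.3.
Planner: ∂(Σu_j)/∂s_i = Σα_j − 1 = 2.22 > 0, so everyone contributes w_i; S^SO = 54, W^SO = 54 + 2.22·54 = 173.88.
Deadweight loss = 86.58.

86.58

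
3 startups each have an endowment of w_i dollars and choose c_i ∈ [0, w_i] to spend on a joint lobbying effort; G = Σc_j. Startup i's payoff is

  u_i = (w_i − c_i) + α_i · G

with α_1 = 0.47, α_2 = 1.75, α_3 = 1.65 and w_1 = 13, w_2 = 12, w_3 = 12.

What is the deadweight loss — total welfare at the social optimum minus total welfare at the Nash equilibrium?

∂u_i/∂c_i = α_i − 1, so startup i contributes w_i if α_i > 1, else 0.
α_i > 1 for i ∈ {2, 3}; NE contributions (0, 12, 12), G = 24.
W^NE = Σw_i − G^NE + (Σα_i)·G^NE = 37 + 2.87·24 = 105.88.
Planner: ∂(Σu_j)/∂c_i = Σα_j − 1 = 2.87 > 0, so everyone contributes w_i; G^SO = 37, W^SO = 37 + 2.87·37 = 143.19.
Deadweight loss = 37.31.

37.31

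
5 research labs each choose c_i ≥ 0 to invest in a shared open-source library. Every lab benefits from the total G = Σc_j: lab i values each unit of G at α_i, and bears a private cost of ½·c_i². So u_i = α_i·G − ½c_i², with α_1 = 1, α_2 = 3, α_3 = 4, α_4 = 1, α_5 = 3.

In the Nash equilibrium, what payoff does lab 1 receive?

11.5

Lab i's FOC: ∂u_i/∂c_i = α_i − c_i = 0, so c_i* = α_i.
NE contributions = (1, 3, 4, 1, 3); G = 12.
u_1 = α_1·G − ½·(c_1)² = 1·12 − ½·1² = 11.5.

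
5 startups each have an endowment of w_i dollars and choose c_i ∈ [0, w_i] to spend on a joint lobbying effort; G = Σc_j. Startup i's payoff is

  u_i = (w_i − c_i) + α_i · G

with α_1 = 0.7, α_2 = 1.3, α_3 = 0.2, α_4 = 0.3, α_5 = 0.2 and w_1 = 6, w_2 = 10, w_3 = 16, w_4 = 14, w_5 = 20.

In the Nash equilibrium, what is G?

10

∂u_i/∂c_i = α_i − 1, so startup i contributes w_i if α_i > 1, else 0.
α_i > 1 for i ∈ {2}; NE contributions (0, 10, 0, 0, 0), G = 10.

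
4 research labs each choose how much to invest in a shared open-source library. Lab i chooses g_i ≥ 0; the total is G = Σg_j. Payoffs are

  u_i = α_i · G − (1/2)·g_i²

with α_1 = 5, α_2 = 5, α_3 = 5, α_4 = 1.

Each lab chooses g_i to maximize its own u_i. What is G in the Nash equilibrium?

16

Lab i's FOC: ∂u_i/∂g_i = α_i − g_i = 0, so g_i* = α_i.
NE contributions = (5, 5, 5, 1); G = 16.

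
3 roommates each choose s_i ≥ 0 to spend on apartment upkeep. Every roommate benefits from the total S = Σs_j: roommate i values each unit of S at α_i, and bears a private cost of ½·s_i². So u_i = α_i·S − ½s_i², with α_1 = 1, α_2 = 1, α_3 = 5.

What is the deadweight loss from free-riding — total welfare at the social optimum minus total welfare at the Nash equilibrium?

38

Roommate i's FOC: ∂u_i/∂s_i = α_i − s_i = 0, so s_i* = α_i.
NE contributions = (1, 1, 5); S = 7.
W^NE = (Σα)·S − ½Σα_i² = 7² − ½·27 = 35.5.
Planner sets s_i = Σα_j = 7 for every i, so S^SO = 3·7 = 21.
W^SO = (Σα)·S^SO − ½·3·(Σα)² = (3/2)·7² = 73.5.
Deadweight loss = W^SO − W^NE = 38.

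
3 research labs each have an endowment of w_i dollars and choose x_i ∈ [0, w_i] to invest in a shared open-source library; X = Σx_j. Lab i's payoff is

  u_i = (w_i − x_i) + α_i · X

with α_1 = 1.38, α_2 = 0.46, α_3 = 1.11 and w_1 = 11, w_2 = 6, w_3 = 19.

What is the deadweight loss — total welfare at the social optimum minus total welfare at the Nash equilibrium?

∂u_i/∂x_i = α_i − 1, so lab i contributes w_i if α_i > 1, else 0.
α_i > 1 for i ∈ {1, 3}; NE contributions (11, 0, 19), X = 30.
W^NE = Σw_i − X^NE + (Σα_i)·X^NE = 36 + 1.95·30 = 94.5.
Planner: ∂(Σu_j)/∂x_i = Σα_j − 1 = 1.95 > 0, so everyone contributes w_i; X^SO = 36, W^SO = 36 + 1.95·36 = 106.2.
Deadweight loss = 11.7.

11.7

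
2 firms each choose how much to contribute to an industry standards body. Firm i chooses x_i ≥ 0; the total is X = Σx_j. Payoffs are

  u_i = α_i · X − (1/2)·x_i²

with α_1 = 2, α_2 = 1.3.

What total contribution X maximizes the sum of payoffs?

Planner FOC: ∂(Σu_j)/∂x_i = (Σα_j) − x_i = 0, so x_i^SO = Σα_j = 3.3 for every i; X^SO = 6.6.

6.6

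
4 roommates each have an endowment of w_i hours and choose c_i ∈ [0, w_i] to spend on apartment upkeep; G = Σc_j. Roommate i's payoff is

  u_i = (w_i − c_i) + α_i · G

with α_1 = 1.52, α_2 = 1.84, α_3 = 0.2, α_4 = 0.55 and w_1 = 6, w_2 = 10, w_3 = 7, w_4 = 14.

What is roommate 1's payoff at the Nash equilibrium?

∂u_i/∂c_i = α_i − 1, so roommate i contributes w_i if α_i > 1, else 0.
α_i > 1 for i ∈ {1, 2}; NE contributions (6, 10, 0, 0), G = 16.
u_1 = (6 − 6) + 1.52·16 = 24.32.

24.32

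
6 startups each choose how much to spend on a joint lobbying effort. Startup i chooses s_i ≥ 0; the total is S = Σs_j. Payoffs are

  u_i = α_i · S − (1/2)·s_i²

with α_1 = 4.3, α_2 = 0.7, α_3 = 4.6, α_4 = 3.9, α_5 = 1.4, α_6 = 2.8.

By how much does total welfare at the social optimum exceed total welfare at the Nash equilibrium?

659.155

Startup i's FOC: ∂u_i/∂s_i = α_i − s_i = 0, so s_i* = α_i.
NE contributions = (4.3, 0.7, 4.6, 3.9, 1.4, 2.8); S = 17.7.
W^NE = (Σα)·S − ½Σα_i² = 17.7² − ½·65.15 = 280.715.
Planner sets s_i = Σα_j = 17.7 for every i, so S^SO = 6·17.7 = 106.2.
W^SO = (Σα)·S^SO − ½·6·(Σα)² = (6/2)·17.7² = 939.87.
Deadweight loss = W^SO − W^NE = 659.155.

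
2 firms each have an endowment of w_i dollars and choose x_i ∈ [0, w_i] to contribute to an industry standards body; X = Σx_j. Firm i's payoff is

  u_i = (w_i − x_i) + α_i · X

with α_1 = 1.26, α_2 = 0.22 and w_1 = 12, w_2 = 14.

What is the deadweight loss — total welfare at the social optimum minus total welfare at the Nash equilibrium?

∂u_i/∂x_i = α_i − 1, so firm i contributes w_i if α_i > 1, else 0.
α_i > 1 for i ∈ {1}; NE contributions (12, 0), X = 12.
W^NE = Σw_i − X^NE + (Σα_i)·X^NE = 26 + 0.48·12 = 31.76.
Planner: ∂(Σu_j)/∂x_i = Σα_j − 1 = 0.48 > 0, so everyone contributes w_i; X^SO = 26, W^SO = 26 + 0.48·26 = 38.48.
Deadweight loss = 6.72.

6.72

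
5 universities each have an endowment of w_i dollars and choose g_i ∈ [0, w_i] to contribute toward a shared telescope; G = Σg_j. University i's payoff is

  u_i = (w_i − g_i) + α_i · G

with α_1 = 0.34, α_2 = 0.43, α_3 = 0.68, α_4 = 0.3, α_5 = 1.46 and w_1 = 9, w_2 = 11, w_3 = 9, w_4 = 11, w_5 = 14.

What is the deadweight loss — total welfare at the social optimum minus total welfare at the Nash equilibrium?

∂u_i/∂g_i = α_i − 1, so university i contributes w_i if α_i > 1, else 0.
α_i > 1 for i ∈ {5}; NE contributions (0, 0, 0, 0, 14), G = 14.
W^NE = Σw_i − G^NE + (Σα_i)·G^NE = 54 + 2.21·14 = 84.94.
Planner: ∂(Σu_j)/∂g_i = Σα_j − 1 = 2.21 > 0, so everyone contributes w_i; G^SO = 54, W^SO = 54 + 2.21·54 = 173.34.
Deadweight loss = 88.4.

88.4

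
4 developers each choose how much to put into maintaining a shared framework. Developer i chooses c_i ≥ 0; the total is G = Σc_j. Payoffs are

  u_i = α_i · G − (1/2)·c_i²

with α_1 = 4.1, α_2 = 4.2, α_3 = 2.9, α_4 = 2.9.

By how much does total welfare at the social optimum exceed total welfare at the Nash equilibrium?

Developer i's FOC: ∂u_i/∂c_i = α_i − c_i = 0, so c_i* = α_i.
NE contributions = (4.1, 4.2, 2.9, 2.9); G = 14.1.
W^NE = (Σα)·G − ½Σα_i² = 14.1² − ½·51.27 = 173.175.
Planner sets c_i = Σα_j = 14.1 for every i, so G^SO = 4·14.1 = 56.4.
W^SO = (Σα)·G^SO − ½·4·(Σα)² = (4/2)·14.1² = 397.62.
Deadweight loss = W^SO − W^NE = 224.445.

224.445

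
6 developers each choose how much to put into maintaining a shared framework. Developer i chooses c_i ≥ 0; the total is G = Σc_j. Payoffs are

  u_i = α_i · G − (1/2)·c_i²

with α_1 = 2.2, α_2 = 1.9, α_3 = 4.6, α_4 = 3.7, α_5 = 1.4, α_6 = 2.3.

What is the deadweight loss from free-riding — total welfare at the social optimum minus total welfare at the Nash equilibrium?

543.695

Developer i's FOC: ∂u_i/∂c_i = α_i − c_i = 0, so c_i* = α_i.
NE contributions = (2.2, 1.9, 4.6, 3.7, 1.4, 2.3); G = 16.1.
W^NE = (Σα)·G − ½Σα_i² = 16.1² − ½·50.55 = 233.935.
Planner sets c_i = Σα_j = 16.1 for every i, so G^SO = 6·16.1 = 96.6.
W^SO = (Σα)·G^SO − ½·6·(Σα)² = (6/2)·16.1² = 777.63.
Deadweight loss = W^SO − W^NE = 543.695.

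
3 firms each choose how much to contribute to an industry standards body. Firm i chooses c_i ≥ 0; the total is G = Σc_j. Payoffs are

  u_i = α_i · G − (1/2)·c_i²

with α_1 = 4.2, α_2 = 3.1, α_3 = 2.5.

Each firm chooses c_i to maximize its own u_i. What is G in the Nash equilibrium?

Firm i's FOC: ∂u_i/∂c_i = α_i − c_i = 0, so c_i* = α_i.
NE contributions = (4.2, 3.1, 2.5); G = 9.8.

9.8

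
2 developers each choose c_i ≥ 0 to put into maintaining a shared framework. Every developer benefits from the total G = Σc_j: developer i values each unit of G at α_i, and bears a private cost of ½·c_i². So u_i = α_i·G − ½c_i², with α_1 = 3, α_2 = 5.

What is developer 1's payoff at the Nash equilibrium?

19.5

Developer i's FOC: ∂u_i/∂c_i = α_i − c_i = 0, so c_i* = α_i.
NE contributions = (3, 5); G = 8.
u_1 = α_1·G − ½·(c_1)² = 3·8 − ½·3² = 19.5.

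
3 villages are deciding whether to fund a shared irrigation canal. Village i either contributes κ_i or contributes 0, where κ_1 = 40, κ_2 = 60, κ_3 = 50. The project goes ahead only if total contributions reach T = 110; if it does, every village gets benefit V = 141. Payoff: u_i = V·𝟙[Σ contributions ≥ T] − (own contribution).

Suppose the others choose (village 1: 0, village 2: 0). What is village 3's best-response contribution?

0

Others' total = 0. Even contributing 50 gives 50 < 110: no benefit either way.
Best response: 0.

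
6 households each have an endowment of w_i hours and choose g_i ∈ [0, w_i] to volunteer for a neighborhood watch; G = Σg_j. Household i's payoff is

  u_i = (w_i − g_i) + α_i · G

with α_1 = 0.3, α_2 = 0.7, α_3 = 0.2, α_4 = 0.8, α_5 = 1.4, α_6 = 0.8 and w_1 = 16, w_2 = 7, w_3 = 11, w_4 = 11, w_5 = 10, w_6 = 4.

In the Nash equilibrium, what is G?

10

∂u_i/∂g_i = α_i − 1, so household i contributes w_i if α_i > 1, else 0.
α_i > 1 for i ∈ {5}; NE contributions (0, 0, 0, 0, 10, 0), G = 10.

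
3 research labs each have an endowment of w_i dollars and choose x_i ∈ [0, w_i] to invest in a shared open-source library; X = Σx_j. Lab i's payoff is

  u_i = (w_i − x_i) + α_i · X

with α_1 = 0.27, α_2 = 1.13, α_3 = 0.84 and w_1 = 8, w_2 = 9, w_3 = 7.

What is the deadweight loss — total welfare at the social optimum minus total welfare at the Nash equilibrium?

∂u_i/∂x_i = α_i − 1, so lab i contributes w_i if α_i > 1, else 0.
α_i > 1 for i ∈ {2}; NE contributions (0, 9, 0), X = 9.
W^NE = Σw_i − X^NE + (Σα_i)·X^NE = 24 + 1.24·9 = 35.16.
Planner: ∂(Σu_j)/∂x_i = Σα_j − 1 = 1.24 > 0, so everyone contributes w_i; X^SO = 24, W^SO = 24 + 1.24·24 = 53.76.
Deadweight loss = 18.6.

18.6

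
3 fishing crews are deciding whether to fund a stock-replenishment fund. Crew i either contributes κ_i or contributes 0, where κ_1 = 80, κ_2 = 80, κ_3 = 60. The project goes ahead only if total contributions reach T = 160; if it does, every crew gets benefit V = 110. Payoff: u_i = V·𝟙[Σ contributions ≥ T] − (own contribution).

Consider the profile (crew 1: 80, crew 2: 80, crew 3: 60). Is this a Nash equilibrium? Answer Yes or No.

No

Total = 220 ≥ 160: provided.
Crew 1 (pledges 80, payoff 30): dropping to 0 → total 140, payoff 0. No gain.
Crew 2 (pledges 80, payoff 30): dropping to 0 → total 140, payoff 0. No gain.
Crew 3 (pledges 60, payoff 50): dropping to 0 → total 160, payoff 110. Profitable deviation.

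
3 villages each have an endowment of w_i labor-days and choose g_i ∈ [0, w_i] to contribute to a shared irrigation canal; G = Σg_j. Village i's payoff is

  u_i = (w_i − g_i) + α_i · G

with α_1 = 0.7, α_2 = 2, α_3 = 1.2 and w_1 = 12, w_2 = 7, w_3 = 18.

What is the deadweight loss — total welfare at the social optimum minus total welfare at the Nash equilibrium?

34.8

∂u_i/∂g_i = α_i − 1, so village i contributes w_i if α_i > 1, else 0.
α_i > 1 for i ∈ {2, 3}; NE contributions (0, 7, 18), G = 25.
W^NE = Σw_i − G^NE + (Σα_i)·G^NE = 37 + 2.9·25 = 109.5.
Planner: ∂(Σu_j)/∂g_i = Σα_j − 1 = 2.9 > 0, so everyone contributes w_i; G^SO = 37, W^SO = 37 + 2.9·37 = 144.3.
Deadweight loss = 34.8.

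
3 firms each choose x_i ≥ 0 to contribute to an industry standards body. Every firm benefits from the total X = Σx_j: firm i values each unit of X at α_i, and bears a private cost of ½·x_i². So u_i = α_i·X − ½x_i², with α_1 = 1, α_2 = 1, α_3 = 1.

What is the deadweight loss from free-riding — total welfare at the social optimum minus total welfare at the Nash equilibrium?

Firm i's FOC: ∂u_i/∂x_i = α_i − x_i = 0, so x_i* = α_i.
NE contributions = (1, 1, 1); X = 3.
W^NE = (Σα)·X − ½Σα_i² = 3² − ½·3 = 7.5.
Planner sets x_i = Σα_j = 3 for every i, so X^SO = 3·3 = 9.
W^SO = (Σα)·X^SO − ½·3·(Σα)² = (3/2)·3² = 13.5.
Deadweight loss = W^SO − W^NE = 6.

6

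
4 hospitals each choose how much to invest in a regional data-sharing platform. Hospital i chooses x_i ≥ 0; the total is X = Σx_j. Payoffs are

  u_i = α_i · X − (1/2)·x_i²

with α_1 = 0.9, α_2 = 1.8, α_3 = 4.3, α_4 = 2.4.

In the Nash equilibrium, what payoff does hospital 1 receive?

8.055

Hospital i's FOC: ∂u_i/∂x_i = α_i − x_i = 0, so x_i* = α_i.
NE contributions = (0.9, 1.8, 4.3, 2.4); X = 9.4.
u_1 = α_1·X − ½·(x_1)² = 0.9·9.4 − ½·0.9² = 8.055.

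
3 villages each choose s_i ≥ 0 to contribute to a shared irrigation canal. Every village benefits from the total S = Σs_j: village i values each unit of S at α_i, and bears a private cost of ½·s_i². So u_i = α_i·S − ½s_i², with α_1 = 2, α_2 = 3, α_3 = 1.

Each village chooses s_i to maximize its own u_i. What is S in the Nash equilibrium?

6

Village i's FOC: ∂u_i/∂s_i = α_i − s_i = 0, so s_i* = α_i.
NE contributions = (2, 3, 1); S = 6.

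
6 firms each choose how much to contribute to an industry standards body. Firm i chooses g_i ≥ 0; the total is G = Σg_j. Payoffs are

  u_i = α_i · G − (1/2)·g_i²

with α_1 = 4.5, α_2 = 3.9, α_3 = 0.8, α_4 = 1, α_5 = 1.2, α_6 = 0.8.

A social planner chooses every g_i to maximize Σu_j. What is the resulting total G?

73.2

Planner FOC: ∂(Σu_j)/∂g_i = (Σα_j) − g_i = 0, so g_i^SO = Σα_j = 12.2 for every i; G^SO = 73.2.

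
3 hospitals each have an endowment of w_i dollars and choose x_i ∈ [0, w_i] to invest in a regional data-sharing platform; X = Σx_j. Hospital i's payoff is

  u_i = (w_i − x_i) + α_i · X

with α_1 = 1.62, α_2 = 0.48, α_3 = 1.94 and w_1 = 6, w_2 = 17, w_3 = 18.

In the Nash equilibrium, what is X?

∂u_i/∂x_i = α_i − 1, so hospital i contributes w_i if α_i > 1, else 0.
α_i > 1 for i ∈ {1, 3}; NE contributions (6, 0, 18), X = 24.

24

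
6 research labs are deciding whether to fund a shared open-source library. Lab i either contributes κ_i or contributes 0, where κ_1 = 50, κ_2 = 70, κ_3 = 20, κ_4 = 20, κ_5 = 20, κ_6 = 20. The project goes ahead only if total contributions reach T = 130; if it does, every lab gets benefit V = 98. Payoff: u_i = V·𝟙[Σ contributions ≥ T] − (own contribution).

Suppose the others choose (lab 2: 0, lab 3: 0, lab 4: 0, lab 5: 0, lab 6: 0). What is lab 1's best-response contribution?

Others' total = 0. Even contributing 50 gives 50 < 130: no benefit either way.
Best response: 0.

0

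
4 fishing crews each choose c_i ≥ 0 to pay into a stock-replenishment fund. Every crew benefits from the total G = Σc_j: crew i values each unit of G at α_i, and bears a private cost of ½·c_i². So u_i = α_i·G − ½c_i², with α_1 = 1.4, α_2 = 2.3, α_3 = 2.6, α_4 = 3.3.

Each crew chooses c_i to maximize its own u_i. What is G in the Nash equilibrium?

9.6

Crew i's FOC: ∂u_i/∂c_i = α_i − c_i = 0, so c_i* = α_i.
NE contributions = (1.4, 2.3, 2.6, 3.3); G = 9.6.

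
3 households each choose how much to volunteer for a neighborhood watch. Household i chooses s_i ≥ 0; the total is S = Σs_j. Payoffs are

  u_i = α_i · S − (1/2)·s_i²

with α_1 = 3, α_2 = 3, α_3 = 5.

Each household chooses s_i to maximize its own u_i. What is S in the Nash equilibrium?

Household i's FOC: ∂u_i/∂s_i = α_i − s_i = 0, so s_i* = α_i.
NE contributions = (3, 3, 5); S = 11.

11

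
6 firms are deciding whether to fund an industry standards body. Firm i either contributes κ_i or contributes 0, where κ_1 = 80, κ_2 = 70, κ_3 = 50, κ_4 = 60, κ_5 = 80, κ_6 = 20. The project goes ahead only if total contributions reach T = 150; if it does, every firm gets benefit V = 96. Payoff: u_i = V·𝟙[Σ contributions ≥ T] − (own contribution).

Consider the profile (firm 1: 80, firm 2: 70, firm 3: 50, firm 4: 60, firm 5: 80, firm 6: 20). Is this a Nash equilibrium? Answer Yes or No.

Total = 360 ≥ 150: provided.
Firm 1 (pledges 80, payoff 16): dropping to 0 → total 280, payoff 96. Profitable deviation.

No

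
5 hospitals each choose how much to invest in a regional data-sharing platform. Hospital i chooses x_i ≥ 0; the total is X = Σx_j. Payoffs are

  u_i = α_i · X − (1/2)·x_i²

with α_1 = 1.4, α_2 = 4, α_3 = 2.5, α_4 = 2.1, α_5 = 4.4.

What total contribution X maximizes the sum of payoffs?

Planner FOC: ∂(Σu_j)/∂x_i = (Σα_j) − x_i = 0, so x_i^SO = Σα_j = 14.4 for every i; X^SO = 72.

72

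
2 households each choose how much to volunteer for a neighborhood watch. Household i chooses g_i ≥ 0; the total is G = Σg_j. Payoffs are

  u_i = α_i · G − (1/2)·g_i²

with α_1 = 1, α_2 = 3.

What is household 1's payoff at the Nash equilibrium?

3.5

Household i's FOC: ∂u_i/∂g_i = α_i − g_i = 0, so g_i* = α_i.
NE contributions = (1, 3); G = 4.
u_1 = α_1·G − ½·(g_1)² = 1·4 − ½·1² = 3.5.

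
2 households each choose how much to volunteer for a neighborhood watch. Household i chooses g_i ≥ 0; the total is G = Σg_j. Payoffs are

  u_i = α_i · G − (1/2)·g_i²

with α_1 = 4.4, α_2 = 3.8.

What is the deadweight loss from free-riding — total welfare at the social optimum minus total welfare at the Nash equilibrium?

Household i's FOC: ∂u_i/∂g_i = α_i − g_i = 0, so g_i* = α_i.
NE contributions = (4.4, 3.8); G = 8.2.
W^NE = (Σα)·G − ½Σα_i² = 8.2² − ½·33.8 = 50.34.
Planner sets g_i = Σα_j = 8.2 for every i, so G^SO = 2·8.2 = 16.4.
W^SO = (Σα)·G^SO − ½·2·(Σα)² = (2/2)·8.2² = 67.24.
Deadweight loss = W^SO − W^NE = 16.9.

16.9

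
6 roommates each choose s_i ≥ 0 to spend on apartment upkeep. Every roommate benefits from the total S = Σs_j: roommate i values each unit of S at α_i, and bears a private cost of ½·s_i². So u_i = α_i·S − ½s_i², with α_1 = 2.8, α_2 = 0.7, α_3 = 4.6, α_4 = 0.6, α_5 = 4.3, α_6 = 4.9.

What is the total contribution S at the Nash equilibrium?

17.9

Roommate i's FOC: ∂u_i/∂s_i = α_i − s_i = 0, so s_i* = α_i.
NE contributions = (2.8, 0.7, 4.6, 0.6, 4.3, 4.9); S = 17.9.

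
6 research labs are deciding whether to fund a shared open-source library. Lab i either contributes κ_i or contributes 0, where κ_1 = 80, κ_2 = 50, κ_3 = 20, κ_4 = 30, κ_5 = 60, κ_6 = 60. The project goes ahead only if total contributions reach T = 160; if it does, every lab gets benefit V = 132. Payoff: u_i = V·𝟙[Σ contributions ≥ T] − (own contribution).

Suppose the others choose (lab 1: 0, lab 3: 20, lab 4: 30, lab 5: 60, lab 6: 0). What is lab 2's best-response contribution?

50

Others' total = 110. Contributing 50 brings total to 160 ≥ 160: gain V − κ_2 = 82.
Best response: 50.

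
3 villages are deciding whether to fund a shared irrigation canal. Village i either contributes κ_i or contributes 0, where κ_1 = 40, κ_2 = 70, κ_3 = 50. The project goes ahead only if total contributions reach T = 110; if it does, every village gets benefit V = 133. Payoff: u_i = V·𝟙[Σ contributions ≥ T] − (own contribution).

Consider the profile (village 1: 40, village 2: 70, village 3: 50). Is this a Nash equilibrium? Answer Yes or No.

No

Total = 160 ≥ 110: provided.
Village 1 (pledges 40, payoff 93): dropping to 0 → total 120, payoff 133. Profitable deviation.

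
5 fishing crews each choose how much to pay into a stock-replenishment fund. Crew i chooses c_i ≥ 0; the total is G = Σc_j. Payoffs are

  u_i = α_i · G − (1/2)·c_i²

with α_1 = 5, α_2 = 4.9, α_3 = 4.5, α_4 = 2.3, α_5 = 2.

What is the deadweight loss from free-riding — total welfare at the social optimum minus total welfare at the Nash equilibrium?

Crew i's FOC: ∂u_i/∂c_i = α_i − c_i = 0, so c_i* = α_i.
NE contributions = (5, 4.9, 4.5, 2.3, 2); G = 18.7.
W^NE = (Σα)·G − ½Σα_i² = 18.7² − ½·78.55 = 310.415.
Planner sets c_i = Σα_j = 18.7 for every i, so G^SO = 5·18.7 = 93.5.
W^SO = (Σα)·G^SO − ½·5·(Σα)² = (5/2)·18.7² = 874.225.
Deadweight loss = W^SO − W^NE = 563.81.

563.81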